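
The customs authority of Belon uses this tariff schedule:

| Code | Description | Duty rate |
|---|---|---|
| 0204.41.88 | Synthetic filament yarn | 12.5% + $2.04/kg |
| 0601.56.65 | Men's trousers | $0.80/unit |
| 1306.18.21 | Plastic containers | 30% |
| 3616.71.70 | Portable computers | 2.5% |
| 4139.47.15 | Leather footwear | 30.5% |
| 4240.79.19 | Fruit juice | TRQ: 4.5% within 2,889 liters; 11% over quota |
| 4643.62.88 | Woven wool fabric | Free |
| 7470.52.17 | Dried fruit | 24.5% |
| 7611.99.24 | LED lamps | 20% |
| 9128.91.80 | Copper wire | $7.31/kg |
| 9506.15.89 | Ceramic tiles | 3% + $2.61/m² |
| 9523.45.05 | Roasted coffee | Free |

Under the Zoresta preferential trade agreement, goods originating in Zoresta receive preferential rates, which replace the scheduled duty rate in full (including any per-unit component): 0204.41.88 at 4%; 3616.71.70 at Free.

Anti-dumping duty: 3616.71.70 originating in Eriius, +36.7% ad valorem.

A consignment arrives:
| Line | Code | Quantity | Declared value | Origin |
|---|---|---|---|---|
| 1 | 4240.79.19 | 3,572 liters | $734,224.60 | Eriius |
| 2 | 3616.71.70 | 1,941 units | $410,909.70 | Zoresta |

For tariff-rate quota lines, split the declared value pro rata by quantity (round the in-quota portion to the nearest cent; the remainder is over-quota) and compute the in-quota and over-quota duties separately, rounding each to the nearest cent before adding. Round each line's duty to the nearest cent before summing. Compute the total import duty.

Line 1 (4240.79.19, Eriius, 3,572 liters, $734,224.60):
Code 4240.79.19 is under a tariff-rate quota (threshold 2,889 liters). In-quota: 2,889 liters at 4.5%; over-quota: 683 liters at 11%.
Pro-rata value split: in-quota = $734,224.60 × 2,889/3,572 = $593,833.95; over-quota = $734,224.60 − $593,833.95 = $140,390.65.
In-quota duty = $593,833.95 × 4.5% = $26,722.53. Over-quota duty = $140,390.65 × 11% = $15,442.97.
Line duty = $26,722.53 + $15,442.97 = $42,165.50.
Line 2 (3616.71.70, Zoresta, 1,941 units, $410,909.70):
Base rate for 3616.71.70 is 2.5%.
Origin Zoresta qualifies under the Belon–Zoresta agreement and 3616.71.70 is covered: preferential rate Free applies instead.
The additional-duty order on 3616.71.70 targets Eriius, not Zoresta; it does not apply.
Duty = $410,909.70 × 0% = $0.00.
Total = $42,165.50 + $0.00 = $42,165.50.

$42,165.50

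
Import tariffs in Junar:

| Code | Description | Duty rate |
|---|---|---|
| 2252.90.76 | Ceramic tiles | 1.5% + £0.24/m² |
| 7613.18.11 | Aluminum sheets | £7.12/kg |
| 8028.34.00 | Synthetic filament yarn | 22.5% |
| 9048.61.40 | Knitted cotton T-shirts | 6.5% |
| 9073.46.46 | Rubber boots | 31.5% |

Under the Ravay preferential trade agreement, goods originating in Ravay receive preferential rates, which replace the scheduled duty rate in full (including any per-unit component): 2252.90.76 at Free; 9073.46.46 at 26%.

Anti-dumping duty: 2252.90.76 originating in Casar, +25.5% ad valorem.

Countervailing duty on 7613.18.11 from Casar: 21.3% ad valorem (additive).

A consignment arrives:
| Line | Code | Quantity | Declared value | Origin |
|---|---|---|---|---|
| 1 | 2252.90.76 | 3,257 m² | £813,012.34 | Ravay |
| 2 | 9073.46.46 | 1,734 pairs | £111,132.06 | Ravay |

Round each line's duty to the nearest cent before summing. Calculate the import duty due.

£28,894.34

Line 1 (2252.90.76, Ravay, 3,257 m², £813,012.34):
Base rate for 2252.90.76 is 1.5% + £0.24/m².
Origin Ravay qualifies under the Junar–Ravay agreement and 2252.90.76 is covered: preferential rate Free applies instead.
The additional-duty order on 2252.90.76 targets Casar, not Ravay; it does not apply.
Duty = £813,012.34 × 0% = £0.00.
Line 2 (9073.46.46, Ravay, 1,734 pairs, £111,132.06):
Base rate for 9073.46.46 is 31.5%.
Origin Ravay qualifies under the Junar–Ravay agreement and 9073.46.46 is covered: preferential rate 26% applies instead.
Duty = £111,132.06 × 26% = £28,894.34.
Total = £0.00 + £28,894.34 = £28,894.34.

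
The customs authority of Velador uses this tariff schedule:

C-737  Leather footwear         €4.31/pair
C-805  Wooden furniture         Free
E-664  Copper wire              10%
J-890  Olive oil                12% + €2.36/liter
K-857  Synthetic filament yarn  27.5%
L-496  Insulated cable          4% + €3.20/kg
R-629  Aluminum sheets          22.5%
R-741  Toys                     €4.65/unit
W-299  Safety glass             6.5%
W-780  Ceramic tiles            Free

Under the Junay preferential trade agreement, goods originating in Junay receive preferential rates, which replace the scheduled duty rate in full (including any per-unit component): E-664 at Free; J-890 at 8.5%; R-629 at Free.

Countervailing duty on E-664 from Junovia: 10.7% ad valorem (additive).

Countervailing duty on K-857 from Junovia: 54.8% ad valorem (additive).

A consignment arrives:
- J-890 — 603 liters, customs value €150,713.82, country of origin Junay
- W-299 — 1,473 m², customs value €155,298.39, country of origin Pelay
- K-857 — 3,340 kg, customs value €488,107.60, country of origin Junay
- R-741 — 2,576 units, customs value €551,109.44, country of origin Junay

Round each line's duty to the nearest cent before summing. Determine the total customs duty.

€169,113.06

Line 1 (J-890, Junay, 603 liters, €150,713.82):
Base rate for J-890 is 12% + €2.36/liter.
Origin Junay qualifies under the Velador–Junay agreement and J-890 is covered: preferential rate 8.5% applies instead.
Duty = €150,713.82 × 8.5% = €12,810.67.
Line 2 (W-299, Pelay, 1,473 m², €155,298.39):
Base rate for W-299 is 6.5%.
Duty = €155,298.39 × 6.5% = €10,094.40.
Line 3 (K-857, Junay, 3,340 kg, €488,107.60):
Base rate for K-857 is 27.5%.
Origin Junay is the FTA partner but K-857 is not on the preference list; base rate stands.
The additional-duty order on K-857 targets Junovia, not Junay; it does not apply.
Duty = €488,107.60 × 27.5% = €134,229.59.
Line 4 (R-741, Junay, 2,576 units, €551,109.44):
Base rate for R-741 is €4.65/unit.
Origin Junay is the FTA partner but R-741 is not on the preference list; base rate stands.
Duty = 2,576 × €4.65 = €11,978.40.
Total = €12,810.67 + €10,094.40 + €134,229.59 + €11,978.40 = €169,113.06.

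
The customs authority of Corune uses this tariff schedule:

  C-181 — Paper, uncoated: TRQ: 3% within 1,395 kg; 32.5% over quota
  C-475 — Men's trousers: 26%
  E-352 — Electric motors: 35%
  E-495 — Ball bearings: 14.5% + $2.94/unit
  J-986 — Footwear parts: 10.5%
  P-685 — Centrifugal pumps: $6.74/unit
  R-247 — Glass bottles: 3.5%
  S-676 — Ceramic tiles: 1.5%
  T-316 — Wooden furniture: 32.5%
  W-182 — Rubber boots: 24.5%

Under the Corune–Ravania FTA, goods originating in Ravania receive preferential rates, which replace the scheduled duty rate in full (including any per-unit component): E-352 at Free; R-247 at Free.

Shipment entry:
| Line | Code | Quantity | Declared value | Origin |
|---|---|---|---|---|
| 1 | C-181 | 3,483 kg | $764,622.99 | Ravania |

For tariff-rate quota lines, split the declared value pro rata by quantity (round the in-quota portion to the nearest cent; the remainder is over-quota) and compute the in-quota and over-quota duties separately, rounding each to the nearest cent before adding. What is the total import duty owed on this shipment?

$158,160.39

Line 1 (C-181, Ravania, 3,483 kg, $764,622.99):
Code C-181 is under a tariff-rate quota (threshold 1,395 kg). In-quota: 1,395 kg at 3%; over-quota: 2,088 kg at 32.5%.
Pro-rata value split: in-quota = $764,622.99 × 1,395/3,483 = $306,244.35; over-quota = $764,622.99 − $306,244.35 = $458,378.64.
In-quota duty = $306,244.35 × 3% = $9,187.33. Over-quota duty = $458,378.64 × 32.5% = $148,973.06.
Line duty = $9,187.33 + $148,973.06 = $158,160.39.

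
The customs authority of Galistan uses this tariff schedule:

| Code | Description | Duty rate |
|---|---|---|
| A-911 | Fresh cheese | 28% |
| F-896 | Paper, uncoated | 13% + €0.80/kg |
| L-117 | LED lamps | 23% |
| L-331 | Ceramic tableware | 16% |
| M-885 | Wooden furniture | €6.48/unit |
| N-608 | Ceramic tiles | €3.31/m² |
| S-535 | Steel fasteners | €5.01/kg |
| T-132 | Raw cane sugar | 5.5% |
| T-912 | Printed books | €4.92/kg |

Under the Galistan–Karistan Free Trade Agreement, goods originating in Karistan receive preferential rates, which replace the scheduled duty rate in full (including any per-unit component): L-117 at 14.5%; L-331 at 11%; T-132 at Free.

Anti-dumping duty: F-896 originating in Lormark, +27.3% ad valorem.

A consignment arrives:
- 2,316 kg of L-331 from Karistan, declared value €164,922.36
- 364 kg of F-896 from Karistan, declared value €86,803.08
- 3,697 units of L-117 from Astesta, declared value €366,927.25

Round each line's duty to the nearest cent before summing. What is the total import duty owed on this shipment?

€114,110.33

Line 1 (L-331, Karistan, 2,316 kg, €164,922.36):
Base rate for L-331 is 16%.
Origin Karistan qualifies under the Galistan–Karistan agreement and L-331 is covered: preferential rate 11% applies instead.
Duty = €164,922.36 × 11% = €18,141.46.
Line 2 (F-896, Karistan, 364 kg, €86,803.08):
Base rate for F-896 is 13% + €0.80/kg.
Origin Karistan is the FTA partner but F-896 is not on the preference list; base rate stands.
The additional-duty order on F-896 targets Lormark, not Karistan; it does not apply.
Duty = €86,803.08 × 13% + 364 × €0.80 = €11,575.60.
Line 3 (L-117, Astesta, 3,697 units, €366,927.25):
Base rate for L-117 is 23%.
L-117 has an FTA preferential rate, but origin Astesta is not Karistan; base rate stands.
Duty = €366,927.25 × 23% = €84,393.27.
Total = €18,141.46 + €11,575.60 + €84,393.27 = €114,110.33.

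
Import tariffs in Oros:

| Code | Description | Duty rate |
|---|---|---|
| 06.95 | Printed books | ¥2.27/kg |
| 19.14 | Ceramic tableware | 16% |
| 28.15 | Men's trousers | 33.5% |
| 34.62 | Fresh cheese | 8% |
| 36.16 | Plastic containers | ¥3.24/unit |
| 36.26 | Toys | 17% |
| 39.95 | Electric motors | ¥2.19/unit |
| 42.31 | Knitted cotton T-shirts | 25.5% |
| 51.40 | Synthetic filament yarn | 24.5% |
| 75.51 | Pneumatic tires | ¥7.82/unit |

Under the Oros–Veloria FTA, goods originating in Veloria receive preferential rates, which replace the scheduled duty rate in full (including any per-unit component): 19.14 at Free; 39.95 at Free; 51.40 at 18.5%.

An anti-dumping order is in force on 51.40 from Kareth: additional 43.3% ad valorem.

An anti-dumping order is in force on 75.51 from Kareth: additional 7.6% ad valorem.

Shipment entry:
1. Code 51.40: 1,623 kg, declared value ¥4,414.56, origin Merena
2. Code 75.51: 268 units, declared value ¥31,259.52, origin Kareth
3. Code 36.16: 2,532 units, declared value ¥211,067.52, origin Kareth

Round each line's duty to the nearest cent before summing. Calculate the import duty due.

¥13,756.73

Line 1 (51.40, Merena, 1,623 kg, ¥4,414.56):
Base rate for 51.40 is 24.5%.
51.40 has an FTA preferential rate, but origin Merena is not Veloria; base rate stands.
The additional-duty order on 51.40 targets Kareth, not Merena; it does not apply.
Duty = ¥4,414.56 × 24.5% = ¥1,081.57.
Line 2 (75.51, Kareth, 268 units, ¥31,259.52):
Base rate for 75.51 is ¥7.82/unit.
Additional duty on 75.51 from Kareth: +7.6% ad valorem. Applied ad valorem rate = 7.6%.
Duty = ¥31,259.52 × 7.6% + 268 × ¥7.82 = ¥4,471.48.
Line 3 (36.16, Kareth, 2,532 units, ¥211,067.52):
Base rate for 36.16 is ¥3.24/unit.
Duty = 2,532 × ¥3.24 = ¥8,203.68.
Total = ¥1,081.57 + ¥4,471.48 + ¥8,203.68 = ¥13,756.73.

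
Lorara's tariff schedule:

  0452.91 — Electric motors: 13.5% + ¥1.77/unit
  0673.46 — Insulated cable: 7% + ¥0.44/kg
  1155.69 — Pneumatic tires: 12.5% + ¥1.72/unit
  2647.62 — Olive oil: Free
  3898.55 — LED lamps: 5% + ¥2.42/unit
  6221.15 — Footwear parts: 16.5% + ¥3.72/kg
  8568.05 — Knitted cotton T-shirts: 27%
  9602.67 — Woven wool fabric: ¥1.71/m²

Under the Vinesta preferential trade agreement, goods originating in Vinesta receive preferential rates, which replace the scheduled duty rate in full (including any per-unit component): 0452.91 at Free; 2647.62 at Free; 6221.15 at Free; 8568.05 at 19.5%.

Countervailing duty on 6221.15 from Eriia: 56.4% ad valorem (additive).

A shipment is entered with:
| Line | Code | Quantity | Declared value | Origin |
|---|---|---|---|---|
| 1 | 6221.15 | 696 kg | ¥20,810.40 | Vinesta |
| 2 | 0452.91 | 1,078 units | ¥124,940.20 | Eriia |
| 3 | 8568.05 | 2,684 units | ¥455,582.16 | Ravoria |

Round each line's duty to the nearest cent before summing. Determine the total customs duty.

Line 1 (6221.15, Vinesta, 696 kg, ¥20,810.40):
Base rate for 6221.15 is 16.5% + ¥3.72/kg.
Origin Vinesta qualifies under the Lorara–Vinesta agreement and 6221.15 is covered: preferential rate Free applies instead.
The additional-duty order on 6221.15 targets Eriia, not Vinesta; it does not apply.
Duty = ¥20,810.40 × 0% = ¥0.00.
Line 2 (0452.91, Eriia, 1,078 units, ¥124,940.20):
Base rate for 0452.91 is 13.5% + ¥1.77/unit.
0452.91 has an FTA preferential rate, but origin Eriia is not Vinesta; base rate stands.
Duty = ¥124,940.20 × 13.5% + 1,078 × ¥1.77 = ¥18,774.99.
Line 3 (8568.05, Ravoria, 2,684 units, ¥455,582.16):
Base rate for 8568.05 is 27%.
8568.05 has an FTA preferential rate, but origin Ravoria is not Vinesta; base rate stands.
Duty = ¥455,582.16 × 27% = ¥123,007.18.
Total = ¥0.00 + ¥18,774.99 + ¥123,007.18 = ¥141,782.17.

¥141,782.17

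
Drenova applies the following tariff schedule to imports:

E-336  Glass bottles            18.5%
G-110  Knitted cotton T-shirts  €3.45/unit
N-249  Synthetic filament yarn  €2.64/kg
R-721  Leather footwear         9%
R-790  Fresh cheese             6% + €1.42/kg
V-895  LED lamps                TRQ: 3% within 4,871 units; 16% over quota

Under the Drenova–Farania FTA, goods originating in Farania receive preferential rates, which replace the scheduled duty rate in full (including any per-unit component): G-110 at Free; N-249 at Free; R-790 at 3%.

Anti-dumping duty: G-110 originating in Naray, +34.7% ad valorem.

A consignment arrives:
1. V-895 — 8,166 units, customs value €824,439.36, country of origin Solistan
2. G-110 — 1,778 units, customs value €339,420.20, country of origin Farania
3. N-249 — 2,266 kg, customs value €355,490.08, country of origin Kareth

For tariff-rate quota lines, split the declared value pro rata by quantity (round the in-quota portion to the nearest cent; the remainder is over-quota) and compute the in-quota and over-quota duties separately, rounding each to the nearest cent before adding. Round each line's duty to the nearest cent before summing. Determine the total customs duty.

Line 1 (V-895, Solistan, 8,166 units, €824,439.36):
Code V-895 is under a tariff-rate quota (threshold 4,871 units). In-quota: 4,871 units at 3%; over-quota: 3,295 units at 16%.
Pro-rata value split: in-quota = €824,439.36 × 4,871/8,166 = €491,776.16; over-quota = €824,439.36 − €491,776.16 = €332,663.20.
In-quota duty = €491,776.16 × 3% = €14,753.28. Over-quota duty = €332,663.20 × 16% = €53,226.11.
Line duty = €14,753.28 + €53,226.11 = €67,979.39.
Line 2 (G-110, Farania, 1,778 units, €339,420.20):
Base rate for G-110 is €3.45/unit.
Origin Farania qualifies under the Drenova–Farania agreement and G-110 is covered: preferential rate Free applies instead.
The additional-duty order on G-110 targets Naray, not Farania; it does not apply.
Duty = €339,420.20 × 0% = €0.00.
Line 3 (N-249, Kareth, 2,266 kg, €355,490.08):
Base rate for N-249 is €2.64/kg.
N-249 has an FTA preferential rate, but origin Kareth is not Farania; base rate stands.
Duty = 2,266 × €2.64 = €5,982.24.
Total = €67,979.39 + €0.00 + €5,982.24 = €73,961.63.

€73,961.63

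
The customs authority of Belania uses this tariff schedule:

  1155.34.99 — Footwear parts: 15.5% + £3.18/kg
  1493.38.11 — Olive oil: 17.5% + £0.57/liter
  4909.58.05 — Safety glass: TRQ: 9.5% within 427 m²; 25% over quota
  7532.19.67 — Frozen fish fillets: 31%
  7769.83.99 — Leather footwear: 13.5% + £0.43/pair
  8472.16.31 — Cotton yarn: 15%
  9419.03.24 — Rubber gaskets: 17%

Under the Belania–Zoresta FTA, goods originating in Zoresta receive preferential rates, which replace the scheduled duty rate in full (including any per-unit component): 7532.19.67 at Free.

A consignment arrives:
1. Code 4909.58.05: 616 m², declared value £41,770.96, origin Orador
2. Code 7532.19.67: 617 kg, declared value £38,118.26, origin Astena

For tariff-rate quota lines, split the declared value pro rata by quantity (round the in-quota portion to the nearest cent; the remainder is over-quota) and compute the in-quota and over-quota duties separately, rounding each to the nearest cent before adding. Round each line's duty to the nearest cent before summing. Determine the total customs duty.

£17,771.39

Line 1 (4909.58.05, Orador, 616 m², £41,770.96):
Code 4909.58.05 is under a tariff-rate quota (threshold 427 m²). In-quota: 427 m² at 9.5%; over-quota: 189 m² at 25%.
Pro-rata value split: in-quota = £41,770.96 × 427/616 = £28,954.87; over-quota = £41,770.96 − £28,954.87 = £12,816.09.
In-quota duty = £28,954.87 × 9.5% = £2,750.71. Over-quota duty = £12,816.09 × 25% = £3,204.02.
Line duty = £2,750.71 + £3,204.02 = £5,954.73.
Line 2 (7532.19.67, Astena, 617 kg, £38,118.26):
Base rate for 7532.19.67 is 31%.
7532.19.67 has an FTA preferential rate, but origin Astena is not Zoresta; base rate stands.
Duty = £38,118.26 × 31% = £11,816.66.
Total = £5,954.73 + £11,816.66 = £17,771.39.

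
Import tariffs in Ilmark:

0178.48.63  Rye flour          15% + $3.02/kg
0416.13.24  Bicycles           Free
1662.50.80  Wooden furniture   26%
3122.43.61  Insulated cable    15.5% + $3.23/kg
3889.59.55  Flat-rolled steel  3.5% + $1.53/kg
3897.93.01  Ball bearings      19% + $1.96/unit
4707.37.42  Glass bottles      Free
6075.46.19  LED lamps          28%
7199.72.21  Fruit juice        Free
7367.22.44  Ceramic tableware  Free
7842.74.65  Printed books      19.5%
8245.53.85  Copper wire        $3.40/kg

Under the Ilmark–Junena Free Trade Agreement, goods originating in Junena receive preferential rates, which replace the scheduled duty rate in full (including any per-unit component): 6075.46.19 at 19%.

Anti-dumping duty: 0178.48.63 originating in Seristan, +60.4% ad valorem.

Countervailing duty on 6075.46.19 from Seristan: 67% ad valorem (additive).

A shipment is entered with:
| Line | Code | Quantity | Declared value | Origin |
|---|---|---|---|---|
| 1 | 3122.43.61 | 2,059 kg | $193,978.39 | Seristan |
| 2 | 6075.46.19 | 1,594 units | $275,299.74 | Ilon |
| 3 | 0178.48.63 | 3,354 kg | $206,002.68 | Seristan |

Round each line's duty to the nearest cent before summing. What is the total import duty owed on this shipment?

$279,256.25

Line 1 (3122.43.61, Seristan, 2,059 kg, $193,978.39):
Base rate for 3122.43.61 is 15.5% + $3.23/kg.
Duty = $193,978.39 × 15.5% + 2,059 × $3.23 = $36,717.22.
Line 2 (6075.46.19, Ilon, 1,594 units, $275,299.74):
Base rate for 6075.46.19 is 28%.
6075.46.19 has an FTA preferential rate, but origin Ilon is not Junena; base rate stands.
The additional-duty order on 6075.46.19 targets Seristan, not Ilon; it does not apply.
Duty = $275,299.74 × 28% = $77,083.93.
Line 3 (0178.48.63, Seristan, 3,354 kg, $206,002.68):
Base rate for 0178.48.63 is 15% + $3.02/kg.
Additional duty on 0178.48.63 from Seristan: +60.4%. Applied ad valorem rate: 15% + 60.4% = 75.4%.
Duty = $206,002.68 × 75.4% + 3,354 × $3.02 = $165,455.10.
Total = $36,717.22 + $77,083.93 + $165,455.10 = $279,256.25.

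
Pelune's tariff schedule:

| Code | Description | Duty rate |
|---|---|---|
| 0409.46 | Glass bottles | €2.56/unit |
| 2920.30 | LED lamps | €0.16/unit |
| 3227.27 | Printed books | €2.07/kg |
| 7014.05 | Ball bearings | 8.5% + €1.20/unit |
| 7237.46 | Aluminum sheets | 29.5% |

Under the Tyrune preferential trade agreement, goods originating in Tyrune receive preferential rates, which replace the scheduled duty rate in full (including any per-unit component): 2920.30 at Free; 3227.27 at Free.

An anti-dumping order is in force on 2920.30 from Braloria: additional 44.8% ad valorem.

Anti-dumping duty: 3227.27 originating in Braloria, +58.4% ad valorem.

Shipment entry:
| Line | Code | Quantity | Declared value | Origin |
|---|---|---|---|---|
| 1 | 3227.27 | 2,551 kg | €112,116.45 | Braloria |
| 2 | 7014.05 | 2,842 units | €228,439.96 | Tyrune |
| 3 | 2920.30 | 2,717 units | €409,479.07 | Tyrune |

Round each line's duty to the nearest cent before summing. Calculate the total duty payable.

Line 1 (3227.27, Braloria, 2,551 kg, €112,116.45):
Base rate for 3227.27 is €2.07/kg.
3227.27 has an FTA preferential rate, but origin Braloria is not Tyrune; base rate stands.
Additional duty on 3227.27 from Braloria: +58.4% ad valorem. Applied ad valorem rate = 58.4%.
Duty = €112,116.45 × 58.4% + 2,551 × €2.07 = €70,756.58.
Line 2 (7014.05, Tyrune, 2,842 units, €228,439.96):
Base rate for 7014.05 is 8.5% + €1.20/unit.
Origin Tyrune is the FTA partner but 7014.05 is not on the preference list; base rate stands.
Duty = €228,439.96 × 8.5% + 2,842 × €1.20 = €22,827.80.
Line 3 (2920.30, Tyrune, 2,717 units, €409,479.07):
Base rate for 2920.30 is €0.16/unit.
Origin Tyrune qualifies under the Pelune–Tyrune agreement and 2920.30 is covered: preferential rate Free applies instead.
The additional-duty order on 2920.30 targets Braloria, not Tyrune; it does not apply.
Duty = €409,479.07 × 0% = €0.00.
Total = €70,756.58 + €22,827.80 + €0.00 = €93,584.38.

€93,584.38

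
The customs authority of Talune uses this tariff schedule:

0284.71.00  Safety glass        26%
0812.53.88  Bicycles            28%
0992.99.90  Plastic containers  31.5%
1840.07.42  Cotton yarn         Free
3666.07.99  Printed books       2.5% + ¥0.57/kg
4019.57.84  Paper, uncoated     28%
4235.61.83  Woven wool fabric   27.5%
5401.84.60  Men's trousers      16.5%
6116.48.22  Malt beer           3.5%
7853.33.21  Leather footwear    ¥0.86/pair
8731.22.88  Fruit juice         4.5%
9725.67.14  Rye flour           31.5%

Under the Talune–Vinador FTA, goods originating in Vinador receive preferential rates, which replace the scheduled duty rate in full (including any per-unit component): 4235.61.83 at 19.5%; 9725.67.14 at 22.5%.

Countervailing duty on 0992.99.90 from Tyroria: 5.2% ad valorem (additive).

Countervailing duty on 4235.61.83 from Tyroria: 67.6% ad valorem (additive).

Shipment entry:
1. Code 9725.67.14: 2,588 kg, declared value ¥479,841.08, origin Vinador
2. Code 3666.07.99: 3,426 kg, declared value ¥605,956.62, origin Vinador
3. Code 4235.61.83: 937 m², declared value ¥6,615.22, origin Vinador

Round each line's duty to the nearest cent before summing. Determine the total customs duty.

Line 1 (9725.67.14, Vinador, 2,588 kg, ¥479,841.08):
Base rate for 9725.67.14 is 31.5%.
Origin Vinador qualifies under the Talune–Vinador agreement and 9725.67.14 is covered: preferential rate 22.5% applies instead.
Duty = ¥479,841.08 × 22.5% = ¥107,964.24.
Line 2 (3666.07.99, Vinador, 3,426 kg, ¥605,956.62):
Base rate for 3666.07.99 is 2.5% + ¥0.57/kg.
Origin Vinador is the FTA partner but 3666.07.99 is not on the preference list; base rate stands.
Duty = ¥605,956.62 × 2.5% + 3,426 × ¥0.57 = ¥17,101.74.
Line 3 (4235.61.83, Vinador, 937 m², ¥6,615.22):
Base rate for 4235.61.83 is 27.5%.
Origin Vinador qualifies under the Talune–Vinador agreement and 4235.61.83 is covered: preferential rate 19.5% applies instead.
The additional-duty order on 4235.61.83 targets Tyroria, not Vinador; it does not apply.
Duty = ¥6,615.22 × 19.5% = ¥1,289.97.
Total = ¥107,964.24 + ¥17,101.74 + ¥1,289.97 = ¥126,355.95.

¥126,355.95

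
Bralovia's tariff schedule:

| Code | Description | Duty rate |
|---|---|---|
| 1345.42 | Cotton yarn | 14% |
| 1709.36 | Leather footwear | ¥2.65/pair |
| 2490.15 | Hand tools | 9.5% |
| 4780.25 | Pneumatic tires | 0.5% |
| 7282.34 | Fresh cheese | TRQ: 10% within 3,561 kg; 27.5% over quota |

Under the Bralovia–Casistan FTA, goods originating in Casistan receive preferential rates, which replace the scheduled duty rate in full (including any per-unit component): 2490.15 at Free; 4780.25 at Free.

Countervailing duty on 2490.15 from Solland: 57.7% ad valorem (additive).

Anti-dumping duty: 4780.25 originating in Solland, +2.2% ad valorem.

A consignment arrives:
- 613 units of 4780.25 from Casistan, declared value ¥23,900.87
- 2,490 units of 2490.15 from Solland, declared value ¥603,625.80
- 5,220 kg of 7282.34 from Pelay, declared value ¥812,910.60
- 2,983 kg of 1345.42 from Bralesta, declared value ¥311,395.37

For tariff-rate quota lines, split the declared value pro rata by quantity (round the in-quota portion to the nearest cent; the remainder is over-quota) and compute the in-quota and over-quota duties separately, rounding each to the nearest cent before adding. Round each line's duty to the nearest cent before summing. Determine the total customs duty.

Line 1 (4780.25, Casistan, 613 units, ¥23,900.87):
Base rate for 4780.25 is 0.5%.
Origin Casistan qualifies under the Bralovia–Casistan agreement and 4780.25 is covered: preferential rate Free applies instead.
The additional-duty order on 4780.25 targets Solland, not Casistan; it does not apply.
Duty = ¥23,900.87 × 0% = ¥0.00.
Line 2 (2490.15, Solland, 2,490 units, ¥603,625.80):
Base rate for 2490.15 is 9.5%.
2490.15 has an FTA preferential rate, but origin Solland is not Casistan; base rate stands.
Additional duty on 2490.15 from Solland: +57.7%. Applied ad valorem rate: 9.5% + 57.7% = 67.2%.
Duty = ¥603,625.80 × 67.2% = ¥405,636.54.
Line 3 (7282.34, Pelay, 5,220 kg, ¥812,910.60):
Code 7282.34 is under a tariff-rate quota (threshold 3,561 kg). In-quota: 3,561 kg at 10%; over-quota: 1,659 kg at 27.5%.
Pro-rata value split: in-quota = ¥812,910.60 × 3,561/5,220 = ¥554,554.53; over-quota = ¥812,910.60 − ¥554,554.53 = ¥258,356.07.
In-quota duty = ¥554,554.53 × 10% = ¥55,455.45. Over-quota duty = ¥258,356.07 × 27.5% = ¥71,047.92.
Line duty = ¥55,455.45 + ¥71,047.92 = ¥126,503.37.
Line 4 (1345.42, Bralesta, 2,983 kg, ¥311,395.37):
Base rate for 1345.42 is 14%.
Duty = ¥311,395.37 × 14% = ¥43,595.35.
Total = ¥0.00 + ¥405,636.54 + ¥126,503.37 + ¥43,595.35 = ¥575,735.26.

¥575,735.26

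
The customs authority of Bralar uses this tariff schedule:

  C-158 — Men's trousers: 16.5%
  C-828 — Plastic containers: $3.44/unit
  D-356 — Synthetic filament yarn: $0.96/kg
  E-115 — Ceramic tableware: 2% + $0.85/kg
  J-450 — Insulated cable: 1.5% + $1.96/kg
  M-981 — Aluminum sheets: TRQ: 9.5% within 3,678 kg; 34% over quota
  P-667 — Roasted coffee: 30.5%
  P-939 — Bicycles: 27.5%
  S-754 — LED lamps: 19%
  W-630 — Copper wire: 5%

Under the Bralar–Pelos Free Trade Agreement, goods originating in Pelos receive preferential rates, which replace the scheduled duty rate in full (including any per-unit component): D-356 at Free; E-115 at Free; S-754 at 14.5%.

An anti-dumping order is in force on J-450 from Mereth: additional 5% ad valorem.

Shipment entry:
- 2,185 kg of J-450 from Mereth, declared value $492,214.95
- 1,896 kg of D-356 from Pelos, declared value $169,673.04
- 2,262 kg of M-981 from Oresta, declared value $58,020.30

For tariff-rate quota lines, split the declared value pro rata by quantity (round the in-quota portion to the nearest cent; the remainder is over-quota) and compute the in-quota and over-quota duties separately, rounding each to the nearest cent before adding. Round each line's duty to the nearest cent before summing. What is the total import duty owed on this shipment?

Line 1 (J-450, Mereth, 2,185 kg, $492,214.95):
Base rate for J-450 is 1.5% + $1.96/kg.
Additional duty on J-450 from Mereth: +5%. Applied ad valorem rate: 1.5% + 5% = 6.5%.
Duty = $492,214.95 × 6.5% + 2,185 × $1.96 = $36,276.57.
Line 2 (D-356, Pelos, 1,896 kg, $169,673.04):
Base rate for D-356 is $0.96/kg.
Origin Pelos qualifies under the Bralar–Pelos agreement and D-356 is covered: preferential rate Free applies instead.
Duty = $169,673.04 × 0% = $0.00.
Line 3 (M-981, Oresta, 2,262 kg, $58,020.30):
Code M-981 is under a tariff-rate quota (threshold 3,678 kg). Quantity 2,262 kg is within the quota, so the in-quota rate 9.5% applies to the full value.
Duty = $58,020.30 × 9.5% = $5,511.93.
Total = $36,276.57 + $0.00 + $5,511.93 = $41,788.50.

$41,788.50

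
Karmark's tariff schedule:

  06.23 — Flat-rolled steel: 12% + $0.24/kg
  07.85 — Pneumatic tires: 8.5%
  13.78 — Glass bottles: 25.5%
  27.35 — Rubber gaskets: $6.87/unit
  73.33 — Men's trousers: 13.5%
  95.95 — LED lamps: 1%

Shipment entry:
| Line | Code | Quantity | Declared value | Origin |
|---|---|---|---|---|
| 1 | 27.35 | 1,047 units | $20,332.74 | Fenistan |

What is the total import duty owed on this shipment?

$7,192.89

Line 1 (27.35, Fenistan, 1,047 units, $20,332.74):
Base rate for 27.35 is $6.87/unit.
Duty = 1,047 × $6.87 = $7,192.89.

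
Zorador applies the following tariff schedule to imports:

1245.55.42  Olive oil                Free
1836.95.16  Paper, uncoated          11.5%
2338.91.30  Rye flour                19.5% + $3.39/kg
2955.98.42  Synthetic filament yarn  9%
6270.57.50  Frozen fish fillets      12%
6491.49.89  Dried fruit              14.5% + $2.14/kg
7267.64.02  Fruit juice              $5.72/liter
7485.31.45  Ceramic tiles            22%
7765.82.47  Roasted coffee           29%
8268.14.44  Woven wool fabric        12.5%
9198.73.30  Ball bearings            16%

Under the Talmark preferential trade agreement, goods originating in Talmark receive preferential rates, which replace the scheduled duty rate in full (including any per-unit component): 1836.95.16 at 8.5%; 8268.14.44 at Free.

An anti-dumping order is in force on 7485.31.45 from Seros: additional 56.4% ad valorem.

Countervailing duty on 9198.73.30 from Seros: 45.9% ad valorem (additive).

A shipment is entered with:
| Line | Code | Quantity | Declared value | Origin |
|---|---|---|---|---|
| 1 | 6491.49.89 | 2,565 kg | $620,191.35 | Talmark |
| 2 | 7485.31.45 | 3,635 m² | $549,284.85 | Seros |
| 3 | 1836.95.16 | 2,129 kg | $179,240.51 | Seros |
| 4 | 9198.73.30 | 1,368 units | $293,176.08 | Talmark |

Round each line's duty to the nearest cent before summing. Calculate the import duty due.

Line 1 (6491.49.89, Talmark, 2,565 kg, $620,191.35):
Base rate for 6491.49.89 is 14.5% + $2.14/kg.
Origin Talmark is the FTA partner but 6491.49.89 is not on the preference list; base rate stands.
Duty = $620,191.35 × 14.5% + 2,565 × $2.14 = $95,416.85.
Line 2 (7485.31.45, Seros, 3,635 m², $549,284.85):
Base rate for 7485.31.45 is 22%.
Additional duty on 7485.31.45 from Seros: +56.4%. Applied ad valorem rate: 22% + 56.4% = 78.4%.
Duty = $549,284.85 × 78.4% = $430,639.32.
Line 3 (1836.95.16, Seros, 2,129 kg, $179,240.51):
Base rate for 1836.95.16 is 11.5%.
1836.95.16 has an FTA preferential rate, but origin Seros is not Talmark; base rate stands.
Duty = $179,240.51 × 11.5% = $20,612.66.
Line 4 (9198.73.30, Talmark, 1,368 units, $293,176.08):
Base rate for 9198.73.30 is 16%.
Origin Talmark is the FTA partner but 9198.73.30 is not on the preference list; base rate stands.
The additional-duty order on 9198.73.30 targets Seros, not Talmark; it does not apply.
Duty = $293,176.08 × 16% = $46,908.17.
Total = $95,416.85 + $430,639.32 + $20,612.66 + $46,908.17 = $593,577.00.

$593,577.00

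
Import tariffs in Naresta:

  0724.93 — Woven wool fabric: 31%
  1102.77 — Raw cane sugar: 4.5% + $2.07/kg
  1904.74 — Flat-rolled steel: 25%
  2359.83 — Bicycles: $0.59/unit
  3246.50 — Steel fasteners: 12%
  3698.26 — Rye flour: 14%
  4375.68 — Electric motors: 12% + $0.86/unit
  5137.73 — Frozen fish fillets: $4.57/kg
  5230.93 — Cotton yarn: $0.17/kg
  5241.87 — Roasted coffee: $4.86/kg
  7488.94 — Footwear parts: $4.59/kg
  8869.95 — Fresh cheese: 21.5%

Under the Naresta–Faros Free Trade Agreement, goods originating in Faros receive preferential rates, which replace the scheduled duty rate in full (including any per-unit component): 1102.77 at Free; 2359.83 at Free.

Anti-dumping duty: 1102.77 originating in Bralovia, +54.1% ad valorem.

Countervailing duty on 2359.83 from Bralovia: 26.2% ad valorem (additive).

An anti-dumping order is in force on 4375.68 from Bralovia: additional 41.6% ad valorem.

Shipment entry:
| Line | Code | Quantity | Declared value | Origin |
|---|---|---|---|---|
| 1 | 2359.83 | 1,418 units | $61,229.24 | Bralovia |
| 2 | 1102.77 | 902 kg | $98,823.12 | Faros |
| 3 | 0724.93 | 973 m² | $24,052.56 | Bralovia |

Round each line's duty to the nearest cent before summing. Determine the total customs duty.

Line 1 (2359.83, Bralovia, 1,418 units, $61,229.24):
Base rate for 2359.83 is $0.59/unit.
2359.83 has an FTA preferential rate, but origin Bralovia is not Faros; base rate stands.
Additional duty on 2359.83 from Bralovia: +26.2% ad valorem. Applied ad valorem rate = 26.2%.
Duty = $61,229.24 × 26.2% + 1,418 × $0.59 = $16,878.68.
Line 2 (1102.77, Faros, 902 kg, $98,823.12):
Base rate for 1102.77 is 4.5% + $2.07/kg.
Origin Faros qualifies under the Naresta–Faros agreement and 1102.77 is covered: preferential rate Free applies instead.
The additional-duty order on 1102.77 targets Bralovia, not Faros; it does not apply.
Duty = $98,823.12 × 0% = $0.00.
Line 3 (0724.93, Bralovia, 973 m², $24,052.56):
Base rate for 0724.93 is 31%.
Duty = $24,052.56 × 31% = $7,456.29.
Total = $16,878.68 + $0.00 + $7,456.29 = $24,334.97.

$24,334.97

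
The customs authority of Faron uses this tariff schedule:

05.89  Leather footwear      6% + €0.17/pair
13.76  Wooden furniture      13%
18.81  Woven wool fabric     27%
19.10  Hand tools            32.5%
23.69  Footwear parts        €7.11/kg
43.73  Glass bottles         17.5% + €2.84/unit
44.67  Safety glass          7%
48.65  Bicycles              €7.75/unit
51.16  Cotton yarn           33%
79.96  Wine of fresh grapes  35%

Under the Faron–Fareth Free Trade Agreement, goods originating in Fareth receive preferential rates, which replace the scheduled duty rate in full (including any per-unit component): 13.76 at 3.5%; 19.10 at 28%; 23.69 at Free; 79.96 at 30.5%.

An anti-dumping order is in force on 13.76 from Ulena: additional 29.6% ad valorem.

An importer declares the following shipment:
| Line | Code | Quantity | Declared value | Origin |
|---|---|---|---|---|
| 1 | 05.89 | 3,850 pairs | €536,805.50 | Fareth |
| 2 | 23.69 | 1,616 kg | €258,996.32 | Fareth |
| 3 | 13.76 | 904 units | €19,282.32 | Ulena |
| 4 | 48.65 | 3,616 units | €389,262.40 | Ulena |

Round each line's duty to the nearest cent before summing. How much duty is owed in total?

Line 1 (05.89, Fareth, 3,850 pairs, €536,805.50):
Base rate for 05.89 is 6% + €0.17/pair.
Origin Fareth is the FTA partner but 05.89 is not on the preference list; base rate stands.
Duty = €536,805.50 × 6% + 3,850 × €0.17 = €32,862.83.
Line 2 (23.69, Fareth, 1,616 kg, €258,996.32):
Base rate for 23.69 is €7.11/kg.
Origin Fareth qualifies under the Faron–Fareth agreement and 23.69 is covered: preferential rate Free applies instead.
Duty = €258,996.32 × 0% = €0.00.
Line 3 (13.76, Ulena, 904 units, €19,282.32):
Base rate for 13.76 is 13%.
13.76 has an FTA preferential rate, but origin Ulena is not Fareth; base rate stands.
Additional duty on 13.76 from Ulena: +29.6%. Applied ad valorem rate: 13% + 29.6% = 42.6%.
Duty = €19,282.32 × 42.6% = €8,214.27.
Line 4 (48.65, Ulena, 3,616 units, €389,262.40):
Base rate for 48.65 is €7.75/unit.
Duty = 3,616 × €7.75 = €28,024.00.
Total = €32,862.83 + €0.00 + €8,214.27 + €28,024.00 = €69,101.10.

€69,101.10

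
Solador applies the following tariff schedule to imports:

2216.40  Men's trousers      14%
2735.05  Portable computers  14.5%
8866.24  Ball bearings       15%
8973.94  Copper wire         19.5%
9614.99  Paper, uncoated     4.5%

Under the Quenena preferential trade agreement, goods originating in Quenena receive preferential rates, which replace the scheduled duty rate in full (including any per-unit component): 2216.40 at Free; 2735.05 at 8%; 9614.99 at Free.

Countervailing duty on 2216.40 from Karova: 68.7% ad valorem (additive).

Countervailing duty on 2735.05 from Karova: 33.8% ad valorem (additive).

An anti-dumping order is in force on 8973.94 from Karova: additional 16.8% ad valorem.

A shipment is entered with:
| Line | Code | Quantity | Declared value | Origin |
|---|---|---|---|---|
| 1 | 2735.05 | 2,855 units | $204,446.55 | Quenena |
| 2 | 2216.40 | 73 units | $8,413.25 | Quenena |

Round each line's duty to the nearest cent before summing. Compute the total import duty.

$16,355.72

Line 1 (2735.05, Quenena, 2,855 units, $204,446.55):
Base rate for 2735.05 is 14.5%.
Origin Quenena qualifies under the Solador–Quenena agreement and 2735.05 is covered: preferential rate 8% applies instead.
The additional-duty order on 2735.05 targets Karova, not Quenena; it does not apply.
Duty = $204,446.55 × 8% = $16,355.72.
Line 2 (2216.40, Quenena, 73 units, $8,413.25):
Base rate for 2216.40 is 14%.
Origin Quenena qualifies under the Solador–Quenena agreement and 2216.40 is covered: preferential rate Free applies instead.
The additional-duty order on 2216.40 targets Karova, not Quenena; it does not apply.
Duty = $8,413.25 × 0% = $0.00.
Total = $16,355.72 + $0.00 = $16,355.72.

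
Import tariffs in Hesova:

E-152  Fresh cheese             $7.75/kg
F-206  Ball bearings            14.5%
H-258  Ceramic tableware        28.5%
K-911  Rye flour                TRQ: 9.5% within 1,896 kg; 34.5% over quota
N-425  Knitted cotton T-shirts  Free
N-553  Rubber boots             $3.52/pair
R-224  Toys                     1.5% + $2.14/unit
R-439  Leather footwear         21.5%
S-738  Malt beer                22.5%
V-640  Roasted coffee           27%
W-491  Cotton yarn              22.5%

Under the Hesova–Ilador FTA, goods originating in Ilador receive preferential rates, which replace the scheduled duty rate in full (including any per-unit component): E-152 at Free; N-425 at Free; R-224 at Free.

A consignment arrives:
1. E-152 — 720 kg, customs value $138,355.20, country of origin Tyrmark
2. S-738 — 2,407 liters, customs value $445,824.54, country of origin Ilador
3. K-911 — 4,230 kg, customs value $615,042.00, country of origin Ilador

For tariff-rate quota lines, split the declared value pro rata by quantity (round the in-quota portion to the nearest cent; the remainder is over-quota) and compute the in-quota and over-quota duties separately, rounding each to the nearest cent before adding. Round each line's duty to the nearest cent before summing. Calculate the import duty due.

Line 1 (E-152, Tyrmark, 720 kg, $138,355.20):
Base rate for E-152 is $7.75/kg.
E-152 has an FTA preferential rate, but origin Tyrmark is not Ilador; base rate stands.
Duty = 720 × $7.75 = $5,580.00.
Line 2 (S-738, Ilador, 2,407 liters, $445,824.54):
Base rate for S-738 is 22.5%.
Origin Ilador is the FTA partner but S-738 is not on the preference list; base rate stands.
Duty = $445,824.54 × 22.5% = $100,310.52.
Line 3 (K-911, Ilador, 4,230 kg, $615,042.00):
Code K-911 is under a tariff-rate quota (threshold 1,896 kg). In-quota: 1,896 kg at 9.5%; over-quota: 2,334 kg at 34.5%.
Pro-rata value split: in-quota = $615,042.00 × 1,896/4,230 = $275,678.40; over-quota = $615,042.00 − $275,678.40 = $339,363.60.
In-quota duty = $275,678.40 × 9.5% = $26,189.45. Over-quota duty = $339,363.60 × 34.5% = $117,080.44.
Line duty = $26,189.45 + $117,080.44 = $143,269.89.
Total = $5,580.00 + $100,310.52 + $143,269.89 = $249,160.41.

$249,160.41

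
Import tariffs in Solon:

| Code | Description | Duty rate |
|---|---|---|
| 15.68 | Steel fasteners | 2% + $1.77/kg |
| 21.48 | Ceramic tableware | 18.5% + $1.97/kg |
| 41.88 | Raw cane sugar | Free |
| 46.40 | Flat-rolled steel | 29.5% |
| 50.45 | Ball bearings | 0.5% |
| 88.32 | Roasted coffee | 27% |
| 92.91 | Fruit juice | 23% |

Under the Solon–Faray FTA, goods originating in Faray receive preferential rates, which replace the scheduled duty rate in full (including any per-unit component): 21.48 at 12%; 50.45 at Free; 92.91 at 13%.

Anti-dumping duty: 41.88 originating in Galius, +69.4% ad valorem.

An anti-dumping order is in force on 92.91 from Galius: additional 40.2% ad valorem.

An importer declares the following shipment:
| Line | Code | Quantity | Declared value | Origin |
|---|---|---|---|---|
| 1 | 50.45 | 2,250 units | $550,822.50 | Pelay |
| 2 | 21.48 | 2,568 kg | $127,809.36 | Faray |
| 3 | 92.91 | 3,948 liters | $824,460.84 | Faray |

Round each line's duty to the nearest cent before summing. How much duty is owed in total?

Line 1 (50.45, Pelay, 2,250 units, $550,822.50):
Base rate for 50.45 is 0.5%.
50.45 has an FTA preferential rate, but origin Pelay is not Faray; base rate stands.
Duty = $550,822.50 × 0.5% = $2,754.11.
Line 2 (21.48, Faray, 2,568 kg, $127,809.36):
Base rate for 21.48 is 18.5% + $1.97/kg.
Origin Faray qualifies under the Solon–Faray agreement and 21.48 is covered: preferential rate 12% applies instead.
Duty = $127,809.36 × 12% = $15,337.12.
Line 3 (92.91, Faray, 3,948 liters, $824,460.84):
Base rate for 92.91 is 23%.
Origin Faray qualifies under the Solon–Faray agreement and 92.91 is covered: preferential rate 13% applies instead.
The additional-duty order on 92.91 targets Galius, not Faray; it does not apply.
Duty = $824,460.84 × 13% = $107,179.91.
Total = $2,754.11 + $15,337.12 + $107,179.91 = $125,271.14.

$125,271.14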